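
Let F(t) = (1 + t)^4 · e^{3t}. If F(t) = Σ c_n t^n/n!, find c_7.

The EGF product rule gives c_7 = Σ_{k_1+k_2=7} C(7; k_1,k_2) · ∏ g_i(k_i), where (1+t)^4 gives the falling factorial (4)_k; e^{3t} gives (3)^k.
g_1(k) for k = 0…7: 1, 4, 12, 24, 24, 0, 0, 0.
g_2(k) for k = 0…7: 1, 3, 9, 27, 81, 243, 729, 2187.
c_7 = Σ_k C(7,k)·g_1(k)·g_2(7−k) = 1·1·2187 + 7·4·729 + 21·12·243 + 35·24·81 + 35·24·27 = 2187 + 20412 + 61236 + 68040 + 22680 = 174555.

174555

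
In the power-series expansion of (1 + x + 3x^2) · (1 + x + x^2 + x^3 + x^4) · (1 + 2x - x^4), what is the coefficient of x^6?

(1 + x + 3x^2) has coefficients 1,1,3 for degrees 0…2.
(1 + x + x^2 + x^3 + x^4) has coefficients 1,1,1,1,1,0,0 for degrees 0…6.
Finally multiplying by (1 + 2x - x^4), the product of all factors after the first has coefficients 1,3,3,3,2,1,-1 for degrees 0…6.
[x^6] = 1·(-1) + 1·1 + 3·2 = 6.

6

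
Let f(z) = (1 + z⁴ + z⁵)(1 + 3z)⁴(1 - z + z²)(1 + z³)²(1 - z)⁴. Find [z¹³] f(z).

163

(1 + z⁴ + z⁵) has coefficients 1,0,0,0,1,1 for degrees 0…5.
(1 + 3z)⁴ has coefficients 1,12,54,108,81,0,0,0,0,0,0,0,0,0 for degrees 0…13.
Multiplying by (1 - z + z²) gives running coefficients 1,11,43,66,27,27,81,0,0,0,0,0,0,0 for degrees 0…13.
Multiplying by (1 + z³)² gives running coefficients 1,11,43,68,49,113,214,65,97,228,27,27,81,0 for degrees 0…13.
Finally multiplying by (1 - z)⁴, the product of all factors after the first has coefficients 1,7,5,-42,-8,164,-173,-241,718,-513,-349,964,-680,-42 for degrees 0…13.
[z¹³] = 1·(-42) + 1·(-513) + 1·718 = 163.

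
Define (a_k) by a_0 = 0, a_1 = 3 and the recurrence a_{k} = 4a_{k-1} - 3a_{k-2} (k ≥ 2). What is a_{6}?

The ordinary generating function has denominator 1 - 4z + 3z^2.
Iterating the recurrence: a_0,…,a_{6} = 0, 3, 12, 39, 120, 363, 1092.

1092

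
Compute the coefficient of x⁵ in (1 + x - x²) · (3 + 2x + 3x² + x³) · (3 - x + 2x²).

3

(1 + x - x²) has coefficients 1,1,-1 for degrees 0…2.
(3 + 2x + 3x² + x³) has coefficients 3,2,3,1,0,0 for degrees 0…5.
Finally multiplying by (3 - x + 2x²), the product of all factors after the first has coefficients 9,3,13,4,5,2 for degrees 0…5.
[x⁵] = 1·2 + 1·5 − 1·4 = 3.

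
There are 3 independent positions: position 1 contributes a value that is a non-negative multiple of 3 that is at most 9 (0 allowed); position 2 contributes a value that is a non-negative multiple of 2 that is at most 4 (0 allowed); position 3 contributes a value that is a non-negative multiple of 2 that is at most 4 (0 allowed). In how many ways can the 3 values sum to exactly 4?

The generating function for the choices is (1 + x³ + x⁶ + x⁹)·(1 + x² + x⁴)·(1 + x² + x⁴); the count is [x⁴].
(1 + x³ + x⁶ + x⁹) has coefficients 1,0,0,1,0 for degrees 0…4.
(1 + x² + x⁴) has coefficients 1,0,1,0,1 for degrees 0…4.
Finally multiplying by (1 + x² + x⁴), the product of all factors after the first has coefficients 1,0,2,0,3 for degrees 0…4.
[x⁴] = 1·3 + 1·0 = 3.

3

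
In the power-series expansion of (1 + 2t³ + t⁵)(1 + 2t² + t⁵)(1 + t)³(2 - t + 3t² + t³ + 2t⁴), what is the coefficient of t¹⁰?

108

(1 + 2t³ + t⁵) has coefficients 1,0,0,2,0,1 for degrees 0…5.
(1 + 2t² + t⁵) has coefficients 1,0,2,0,0,1,0,0,0,0,0 for degrees 0…10.
Multiplying by (1 + t)³ gives running coefficients 1,3,5,7,6,3,3,3,1,0,0 for degrees 0…10.
Finally multiplying by (2 - t + 3t² + t³ + 2t⁴), the product of all factors after the first has coefficients 2,5,10,19,25,32,38,32,23,17,12 for degrees 0…10.
[t¹⁰] = 1·12 + 2·32 + 1·32 = 108.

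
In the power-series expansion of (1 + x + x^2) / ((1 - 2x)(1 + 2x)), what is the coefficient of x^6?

The denominator gives the recurrence a_n = 4a_(n−2) for n ≥ 3; the numerator fixes a_0 = 1, a_1 = 1, a_2 = 5.
Iterating: 1, 1, 5, 4, 20, 16, 80, so a_6 = 80.

80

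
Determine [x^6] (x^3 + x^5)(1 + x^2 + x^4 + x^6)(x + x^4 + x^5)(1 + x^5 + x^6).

(x^3 + x^5) has coefficients 0,0,0,1,0,1 for degrees 0…5.
(1 + x^2 + x^4 + x^6) has coefficients 1,0,1,0,1,0,1 for degrees 0…6.
Multiplying by (x + x^4 + x^5) gives running coefficients 0,1,0,1,1,2,1 for degrees 0…6.
Finally multiplying by (1 + x^5 + x^6), the product of all factors after the first has coefficients 0,1,0,1,1,2,2 for degrees 0…6.
[x^6] = 1·1 + 1·1 = 2.

2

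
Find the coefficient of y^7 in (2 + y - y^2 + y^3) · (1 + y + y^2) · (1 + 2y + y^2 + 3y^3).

1

(2 + y - y^2 + y^3) has coefficients 2,1,-1,1 for degrees 0…3.
(1 + y + y^2) has coefficients 1,1,1,0,0,0,0,0 for degrees 0…7.
Finally multiplying by (1 + 2y + y^2 + 3y^3), the product of all factors after the first has coefficients 1,3,4,6,4,3,0,0 for degrees 0…7.
[y^7] = 2·0 + 1·0 − 1·3 + 1·4 = 1.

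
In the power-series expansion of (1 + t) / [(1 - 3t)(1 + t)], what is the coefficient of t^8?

6561

The denominator gives the recurrence a_n = 2a_(n−1) + 3a_(n−2) for n ≥ 2; the numerator fixes a_0 = 1, a_1 = 3.
Iterating: 1, 3, 9, 27, 81, 243, 729, 2187, 6561, so a_8 = 6561.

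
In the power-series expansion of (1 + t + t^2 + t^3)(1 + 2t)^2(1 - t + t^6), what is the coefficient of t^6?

(1 + t + t^2 + t^3) has coefficients 1,1,1,1 for degrees 0…3.
(1 + 2t)^2 has coefficients 1,4,4,0,0,0,0 for degrees 0…6.
Finally multiplying by (1 - t + t^6), the product of all factors after the first has coefficients 1,3,0,-4,0,0,1 for degrees 0…6.
[t^6] = 1·1 + 1·0 + 1·0 + 1·(-4) = -3.

-3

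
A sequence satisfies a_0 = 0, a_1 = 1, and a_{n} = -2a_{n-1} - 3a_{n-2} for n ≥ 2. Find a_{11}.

-263

The ordinary generating function has denominator 1 + 2y + 3y^2.
Iterating the recurrence: a_0,…,a_{11} = 0, 1, -2, 1, 4, -11, 10, 13, -56, 73, 22, -263.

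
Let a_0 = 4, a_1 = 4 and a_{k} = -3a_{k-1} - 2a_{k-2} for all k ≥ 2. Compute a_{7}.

The ordinary generating function has denominator 1 + 3y + 2y^2.
Iterating the recurrence: a_0,…,a_{7} = 4, 4, -20, 52, -116, 244, -500, 1012.

1012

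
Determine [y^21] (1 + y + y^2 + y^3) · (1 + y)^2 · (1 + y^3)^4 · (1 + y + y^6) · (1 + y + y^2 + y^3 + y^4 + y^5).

108

(1 + y + y^2 + y^3) has coefficients 1,1,1,1 for degrees 0…3.
(1 + y)^2 has coefficients 1,2,1,0,0,0,0,0,0,0,0,0,0,0,0,0,0,0,0,0,0,0 for degrees 0…21.
Multiplying by (1 + y^3)^4 gives running coefficients 1,2,1,4,8,4,6,12,6,4,8,4,1,2,1,0,0,0,0,0,0,0 for degrees 0…21.
Multiplying by (1 + y + y^6) gives running coefficients 1,3,3,5,12,12,11,20,19,14,20,16,11,15,9,5,8,4,1,2,1,0 for degrees 0…21.
Finally multiplying by (1 + y + y^2 + y^3 + y^4 + y^5), the product of all factors after the first has coefficients 1,4,7,12,24,36,46,63,79,88,96,100,100,95,85,76,64,52,42,29,21,16 for degrees 0…21.
[y^21] = 1·16 + 1·21 + 1·29 + 1·42 = 108.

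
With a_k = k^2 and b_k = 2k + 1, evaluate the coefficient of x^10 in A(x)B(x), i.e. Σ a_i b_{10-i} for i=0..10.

The convolution is the x^10 coefficient of A(x)B(x).
Σ = 0·21 + 1·19 + 4·17 + 9·15 + 16·13 + 25·11 + 36·9 + 49·7 + 64·5 + 81·3 + 100·1 = 2035.

2035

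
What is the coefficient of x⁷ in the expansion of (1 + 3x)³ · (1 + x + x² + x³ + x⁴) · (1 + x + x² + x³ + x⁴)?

(1 + 3x)³ has coefficients 1,9,27,27 for degrees 0…3.
(1 + x + x² + x³ + x⁴) has coefficients 1,1,1,1,1,0,0,0 for degrees 0…7.
Finally multiplying by (1 + x + x² + x³ + x⁴), the product of all factors after the first has coefficients 1,2,3,4,5,4,3,2 for degrees 0…7.
[x⁷] = 1·2 + 9·3 + 27·4 + 27·5 = 272.

272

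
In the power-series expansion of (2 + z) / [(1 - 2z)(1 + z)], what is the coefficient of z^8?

The denominator gives the recurrence a_n = a_(n−1) + 2a_(n−2) for n ≥ 2; the numerator fixes a_0 = 2, a_1 = 3.
Iterating: 2, 3, 7, 13, 27, 53, 107, 213, 427, so a_8 = 427.

427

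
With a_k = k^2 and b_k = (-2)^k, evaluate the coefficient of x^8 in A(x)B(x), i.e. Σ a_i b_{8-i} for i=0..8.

6

This is [x^8] in the product of the two ordinary generating functions.
Σ = 0·256 + 1·(-128) + 4·64 + 9·(-32) + 16·16 + 25·(-8) + 36·4 + 49·(-2) + 64·1 = 6.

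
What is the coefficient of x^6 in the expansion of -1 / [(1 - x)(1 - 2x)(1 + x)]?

-85

The denominator gives the recurrence a_n = 2a_(n−1) + a_(n−2) − 2a_(n−3) for n ≥ 3; the numerator fixes a_0 = -1, a_1 = -2, a_2 = -5.
Iterating: -1, -2, -5, -10, -21, -42, -85, so a_6 = -85.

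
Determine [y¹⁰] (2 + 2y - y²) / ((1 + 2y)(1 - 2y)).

1792

The denominator gives the recurrence a_n = 4a_(n−2) for n ≥ 3; the numerator fixes a_0 = 2, a_1 = 2, a_2 = 7.
Iterating: 2, 2, 7, 8, 28, 32, 112, 128, 448, 512, 1792, so a_10 = 1792.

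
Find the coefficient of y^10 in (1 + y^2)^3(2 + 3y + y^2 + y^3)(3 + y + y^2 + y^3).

(1 + y^2)^3 has coefficients 1,0,3,0,3,0,1 for degrees 0…6.
(2 + 3y + y^2 + y^3) has coefficients 2,3,1,1,0,0,0,0,0,0,0 for degrees 0…10.
Finally multiplying by (3 + y + y^2 + y^3), the product of all factors after the first has coefficients 6,11,8,9,5,2,1,0,0,0,0 for degrees 0…10.
[y^10] = 1·0 + 3·0 + 3·1 + 1·5 = 8.

8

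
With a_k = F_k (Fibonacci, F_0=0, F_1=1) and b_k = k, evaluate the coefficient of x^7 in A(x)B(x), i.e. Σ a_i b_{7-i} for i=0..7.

46

Write out a_i and b_{7-i} for i = 0,…,7 and sum the products.
Σ = 0·7 + 1·6 + 1·5 + 2·4 + 3·3 + 5·2 + 8·1 + 13·0 = 46.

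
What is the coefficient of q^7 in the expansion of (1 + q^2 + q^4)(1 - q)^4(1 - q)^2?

(1 + q^2 + q^4) has coefficients 1,0,1,0,1 for degrees 0…4.
(1 - q)^4 has coefficients 1,-4,6,-4,1,0,0,0 for degrees 0…7.
Finally multiplying by (1 - q)^2, the product of all factors after the first has coefficients 1,-6,15,-20,15,-6,1,0 for degrees 0…7.
[q^7] = 1·0 + 1·(-6) + 1·(-20) = -26.

-26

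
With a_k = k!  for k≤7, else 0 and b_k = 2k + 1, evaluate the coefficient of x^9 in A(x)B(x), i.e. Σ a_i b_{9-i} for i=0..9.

31728

Write out a_i and b_{9-i} for i = 0,…,9 and sum the products.
Σ = 1·19 + 1·17 + 2·15 + 6·13 + 24·11 + 120·9 + 720·7 + 5040·5 + 0·3 + 0·1 = 31728.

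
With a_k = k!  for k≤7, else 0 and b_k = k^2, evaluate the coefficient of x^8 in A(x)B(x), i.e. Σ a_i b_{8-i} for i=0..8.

Write out a_i and b_{8-i} for i = 0,…,8 and sum the products.
Σ = 1·64 + 1·49 + 2·36 + 6·25 + 24·16 + 120·9 + 720·4 + 5040·1 + 0·0 = 9719.

9719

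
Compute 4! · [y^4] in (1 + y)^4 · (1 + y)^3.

840

The EGF product rule gives c_4 = Σ_{k_1+k_2=4} C(4; k_1,k_2) · ∏ g_i(k_i), where (1+y)^4 gives the falling factorial (4)_k; (1+y)^3 gives the falling factorial (3)_k.
g_1(k) for k = 0…4: 1, 4, 12, 24, 24.
g_2(k) for k = 0…4: 1, 3, 6, 6, 0.
c_4 = Σ_k C(4,k)·g_1(k)·g_2(4−k) = 4·4·6 + 6·12·6 + 4·24·3 + 1·24·1 = 96 + 432 + 288 + 24 = 840.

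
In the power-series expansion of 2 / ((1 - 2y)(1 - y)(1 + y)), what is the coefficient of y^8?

682

Partial fractions give a closed form: a_n = (8/3)·2^n + (-1)·1^n + (1/3)·(-1)^n.
At n = 8: a_8 = 682.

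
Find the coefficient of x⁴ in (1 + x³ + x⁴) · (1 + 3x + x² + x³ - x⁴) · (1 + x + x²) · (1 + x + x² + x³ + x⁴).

(1 + x³ + x⁴) has coefficients 1,0,0,1,1 for degrees 0…4.
(1 + 3x + x² + x³ - x⁴) has coefficients 1,3,1,1,-1 for degrees 0…4.
Multiplying by (1 + x + x²) gives running coefficients 1,4,5,5,1 for degrees 0…4.
Finally multiplying by (1 + x + x² + x³ + x⁴), the product of all factors after the first has coefficients 1,5,10,15,16 for degrees 0…4.
[x⁴] = 1·16 + 1·5 + 1·1 = 22.

22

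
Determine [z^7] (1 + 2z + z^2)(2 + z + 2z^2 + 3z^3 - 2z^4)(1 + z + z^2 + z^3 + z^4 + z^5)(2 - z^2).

8

(1 + 2z + z^2) has coefficients 1,2,1 for degrees 0…2.
(2 + z + 2z^2 + 3z^3 - 2z^4) has coefficients 2,1,2,3,-2,0,0,0 for degrees 0…7.
Multiplying by (1 + z + z^2 + z^3 + z^4 + z^5) gives running coefficients 2,3,5,8,6,6,4,3 for degrees 0…7.
Finally multiplying by (2 - z^2), the product of all factors after the first has coefficients 4,6,8,13,7,4,2,0 for degrees 0…7.
[z^7] = 1·0 + 2·2 + 1·4 = 8.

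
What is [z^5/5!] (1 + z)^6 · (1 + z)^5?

The EGF product rule gives c_5 = Σ_{k_1+k_2=5} C(5; k_1,k_2) · ∏ g_i(k_i), where (1+z)^6 gives the falling factorial (6)_k; (1+z)^5 gives the falling factorial (5)_k.
g_1(k) for k = 0…5: 1, 6, 30, 120, 360, 720.
g_2(k) for k = 0…5: 1, 5, 20, 60, 120, 120.
c_5 = Σ_k C(5,k)·g_1(k)·g_2(5−k) = 1·1·120 + 5·6·120 + 10·30·60 + 10·120·20 + 5·360·5 + 1·720·1 = 120 + 3600 + 18000 + 24000 + 9000 + 720 = 55440.

55440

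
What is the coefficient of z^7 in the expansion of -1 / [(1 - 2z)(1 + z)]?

-85

The denominator gives the recurrence a_n = a_(n−1) + 2a_(n−2) for n ≥ 2; the numerator fixes a_0 = -1, a_1 = -1.
Iterating: -1, -1, -3, -5, -11, -21, -43, -85, so a_7 = -85.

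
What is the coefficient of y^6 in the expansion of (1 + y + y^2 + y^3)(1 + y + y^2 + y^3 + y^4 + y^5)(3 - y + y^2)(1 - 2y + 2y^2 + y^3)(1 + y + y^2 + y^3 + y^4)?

(1 + y + y^2 + y^3) has coefficients 1,1,1,1 for degrees 0…3.
(1 + y + y^2 + y^3 + y^4 + y^5) has coefficients 1,1,1,1,1,1,0 for degrees 0…6.
Multiplying by (3 - y + y^2) gives running coefficients 3,2,3,3,3,3,0 for degrees 0…6.
Multiplying by (1 - 2y + 2y^2 + y^3) gives running coefficients 3,-4,5,4,5,6,3 for degrees 0…6.
Finally multiplying by (1 + y + y^2 + y^3 + y^4), the product of all factors after the first has coefficients 3,-1,4,8,13,16,23 for degrees 0…6.
[y^6] = 1·23 + 1·16 + 1·13 + 1·8 = 60.

60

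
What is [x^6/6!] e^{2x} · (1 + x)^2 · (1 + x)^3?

24064

The EGF product rule gives c_6 = Σ_{k_1+k_2+k_3=6} C(6; k_1,k_2,k_3) · ∏ g_i(k_i), where e^{2x} gives (2)^k; (1+x)^2 gives the falling factorial (2)_k; (1+x)^3 gives the falling factorial (3)_k.
g_1(k) for k = 0…6: 1, 2, 4, 8, 16, 32, 64.
g_2(k) for k = 0…6: 1, 2, 2, 0, 0, 0, 0.
g_3(k) for k = 0…6: 1, 3, 6, 6, 0, 0, 0.
First combine the last two factors: h(k) = Σ_j C(k,j)·g_2(j)·g_3(k−j) for k = 0…6: 1, 5, 20, 60, 120, 120, 0.
c_6 = Σ_k C(6,k)·g_1(k)·h(6−k) = 6·2·120 + 15·4·120 + 20·8·60 + 15·16·20 + 6·32·5 + 1·64·1 = 1440 + 7200 + 9600 + 4800 + 960 + 64 = 24064.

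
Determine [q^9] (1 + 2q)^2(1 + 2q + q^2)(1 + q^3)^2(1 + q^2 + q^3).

51

(1 + 2q)^2 has coefficients 1,4,4 for degrees 0…2.
(1 + 2q + q^2) has coefficients 1,2,1,0,0,0,0,0,0,0 for degrees 0…9.
Multiplying by (1 + q^3)^2 gives running coefficients 1,2,1,2,4,2,1,2,1,0 for degrees 0…9.
Finally multiplying by (1 + q^2 + q^3), the product of all factors after the first has coefficients 1,2,2,5,7,5,7,8,4,3 for degrees 0…9.
[q^9] = 1·3 + 4·4 + 4·8 = 51.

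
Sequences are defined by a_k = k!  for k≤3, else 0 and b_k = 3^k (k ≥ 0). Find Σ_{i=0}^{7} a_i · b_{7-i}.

This is [x^7] in the product of the two ordinary generating functions.
Σ = 1·2187 + 1·729 + 2·243 + 6·81 + 0·27 + 0·9 + 0·3 + 0·1 = 3888.

3888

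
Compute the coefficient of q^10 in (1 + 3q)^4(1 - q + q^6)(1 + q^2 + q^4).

(1 + 3q)^4 has coefficients 1,12,54,108,81 for degrees 0…4.
(1 - q + q^6) has coefficients 1,-1,0,0,0,0,1,0,0,0,0 for degrees 0…10.
Finally multiplying by (1 + q^2 + q^4), the product of all factors after the first has coefficients 1,-1,1,-1,1,-1,1,0,1,0,1 for degrees 0…10.
[q^10] = 1·1 + 12·0 + 54·1 + 108·0 + 81·1 = 136.

136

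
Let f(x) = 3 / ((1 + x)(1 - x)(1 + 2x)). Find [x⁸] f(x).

1023

The denominator gives the recurrence a_n = −2a_(n−1) + a_(n−2) + 2a_(n−3) for n ≥ 3; the numerator fixes a_0 = 3, a_1 = -6, a_2 = 15.
Iterating: 3, -6, 15, -30, 63, -126, 255, -510, 1023, so a_8 = 1023.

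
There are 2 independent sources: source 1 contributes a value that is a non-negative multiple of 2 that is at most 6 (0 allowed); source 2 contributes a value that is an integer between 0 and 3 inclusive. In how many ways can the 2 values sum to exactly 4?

The generating function for the choices is (1 + x² + x⁴ + x⁶)·(1 + x + x² + x³); the count is [x⁴].
(1 + x² + x⁴ + x⁶) has coefficients 1,0,1,0,1 for degrees 0…4.
(1 + x + x² + x³) has coefficients 1,1,1,1,0 for degrees 0…4.
[x⁴] = 1·0 + 1·1 + 1·1 = 2.

2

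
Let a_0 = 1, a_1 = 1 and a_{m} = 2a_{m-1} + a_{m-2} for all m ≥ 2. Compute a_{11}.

8119

The ordinary generating function has denominator 1 - 2z - z^2.
Iterating the recurrence: a_0,…,a_{11} = 1, 1, 3, 7, 17, 41, 99, 239, 577, 1393, 3363, 8119.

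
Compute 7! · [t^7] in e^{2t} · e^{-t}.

1

The EGF product rule gives c_7 = Σ_{k_1+k_2=7} C(7; k_1,k_2) · ∏ g_i(k_i), where e^{2t} gives (2)^k; e^{-t} gives (-1)^k.
g_1(k) for k = 0…7: 1, 2, 4, 8, 16, 32, 64, 128.
g_2(k) for k = 0…7: 1, -1, 1, -1, 1, -1, 1, -1.
c_7 = Σ_k C(7,k)·g_1(k)·g_2(7−k) = 1·1·(-1) + 7·2·1 + 21·4·(-1) + 35·8·1 + 35·16·(-1) + 21·32·1 + 7·64·(-1) + 1·128·1 = −1 + 14 − 84 + 280 − 560 + 672 − 448 + 128 = 1.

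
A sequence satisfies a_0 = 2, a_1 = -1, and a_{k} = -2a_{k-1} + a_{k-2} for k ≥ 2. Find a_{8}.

The ordinary generating function has denominator 1 + 2y - y^2.
Iterating the recurrence: a_0,…,a_{8} = 2, -1, 4, -9, 22, -53, 128, -309, 746.

746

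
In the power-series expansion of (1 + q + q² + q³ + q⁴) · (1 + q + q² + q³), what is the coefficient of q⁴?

4

(1 + q + q² + q³ + q⁴) has coefficients 1,1,1,1,1 for degrees 0…4.
(1 + q + q² + q³) has coefficients 1,1,1,1,0 for degrees 0…4.
[q⁴] = 1·0 + 1·1 + 1·1 + 1·1 + 1·1 = 4.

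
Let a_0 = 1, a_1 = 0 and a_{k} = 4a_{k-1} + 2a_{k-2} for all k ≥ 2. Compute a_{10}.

279072

The ordinary generating function has denominator 1 - 4t - 2t^2.
Iterating the recurrence: a_0,…,a_{10} = 1, 0, 2, 8, 36, 160, 712, 3168, 14096, 62720, 279072.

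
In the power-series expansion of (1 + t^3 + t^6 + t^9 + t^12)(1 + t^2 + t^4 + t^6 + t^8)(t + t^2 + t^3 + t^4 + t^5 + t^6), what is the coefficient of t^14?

(1 + t^3 + t^6 + t^9 + t^12) has coefficients 1,0,0,1,0,0,1,0,0,1,0,0,1 for degrees 0…12.
(1 + t^2 + t^4 + t^6 + t^8) has coefficients 1,0,1,0,1,0,1,0,1,0,0,0,0,0,0 for degrees 0…14.
Finally multiplying by (t + t^2 + t^3 + t^4 + t^5 + t^6), the product of all factors after the first has coefficients 0,1,1,2,2,3,3,3,3,3,3,2,2,1,1 for degrees 0…14.
[t^14] = 1·1 + 1·2 + 1·3 + 1·3 + 1·1 = 10.

10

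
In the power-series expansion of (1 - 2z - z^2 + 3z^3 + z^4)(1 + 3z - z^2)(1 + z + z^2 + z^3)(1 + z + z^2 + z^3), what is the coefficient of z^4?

-2

(1 - 2z - z^2 + 3z^3 + z^4) has coefficients 1,-2,-1,3,1 for degrees 0…4.
(1 + 3z - z^2) has coefficients 1,3,-1,0,0 for degrees 0…4.
Multiplying by (1 + z + z^2 + z^3) gives running coefficients 1,4,3,3,2 for degrees 0…4.
Finally multiplying by (1 + z + z^2 + z^3), the product of all factors after the first has coefficients 1,5,8,11,12 for degrees 0…4.
[z^4] = 1·12 − 2·11 − 1·8 + 3·5 + 1·1 = -2.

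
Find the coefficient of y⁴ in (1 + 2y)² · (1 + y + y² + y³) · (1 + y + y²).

26

(1 + 2y)² has coefficients 1,4,4 for degrees 0…2.
(1 + y + y² + y³) has coefficients 1,1,1,1,0 for degrees 0…4.
Finally multiplying by (1 + y + y²), the product of all factors after the first has coefficients 1,2,3,3,2 for degrees 0…4.
[y⁴] = 1·2 + 4·3 + 4·3 = 26.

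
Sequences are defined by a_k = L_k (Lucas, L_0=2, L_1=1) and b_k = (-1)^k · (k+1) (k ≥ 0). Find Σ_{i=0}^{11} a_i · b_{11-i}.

Write out a_i and b_{11-i} for i = 0,…,11 and sum the products.
Σ = 2·(-12) + 1·11 + 3·(-10) + 4·9 + 7·(-8) + 11·7 + 18·(-6) + 29·5 + 47·(-4) + 76·3 + 123·(-2) + 199·1 = 44.

44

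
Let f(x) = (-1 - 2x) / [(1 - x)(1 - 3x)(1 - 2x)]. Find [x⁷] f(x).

-15380

Partial fractions give a closed form: a_n = (-3/2)·1^n + (-15/2)·3^n + (8)·2^n.
At n = 7: a_7 = -15380.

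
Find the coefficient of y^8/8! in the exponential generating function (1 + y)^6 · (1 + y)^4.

The EGF product rule gives c_8 = Σ_{k_1+k_2=8} C(8; k_1,k_2) · ∏ g_i(k_i), where (1+y)^6 gives the falling factorial (6)_k; (1+y)^4 gives the falling factorial (4)_k.
g_1(k) for k = 0…8: 1, 6, 30, 120, 360, 720, 720, 0, 0.
g_2(k) for k = 0…8: 1, 4, 12, 24, 24, 0, 0, 0, 0.
c_8 = Σ_k C(8,k)·g_1(k)·g_2(8−k) = 70·360·24 + 56·720·24 + 28·720·12 = 604800 + 967680 + 241920 = 1814400.

1814400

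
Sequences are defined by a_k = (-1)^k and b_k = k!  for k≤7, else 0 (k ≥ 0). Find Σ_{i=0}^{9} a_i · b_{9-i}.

4420

The convolution is the t^9 coefficient of A(t)B(t).
Σ = 1·0 − 1·0 + 1·5040 − 1·720 + 1·120 − 1·24 + 1·6 − 1·2 + 1·1 − 1·1 = 4420.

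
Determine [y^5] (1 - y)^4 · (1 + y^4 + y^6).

(1 - y)^4 has coefficients 1,-4,6,-4,1 for degrees 0…4.
(1 + y^4 + y^6) has coefficients 1,0,0,0,1,0 for degrees 0…5.
[y^5] = 1·0 − 4·1 + 6·0 − 4·0 + 1·0 = -4.

-4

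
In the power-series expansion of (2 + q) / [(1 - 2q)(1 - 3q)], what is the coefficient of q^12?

The denominator gives the recurrence a_n = 5a_(n−1) − 6a_(n−2) for n ≥ 3; the numerator fixes a_0 = 2, a_1 = 11, a_2 = 43.
Iterating: 2, 11, 43, 149, 487, 1541, 4783, 14669, 44647, 135221, 408223, 1229789, 3699607, so a_12 = 3699607.

3699607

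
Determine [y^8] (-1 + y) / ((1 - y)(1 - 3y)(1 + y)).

-4921

Partial fractions give a closed form: a_n = (-3/4)·3^n + (-1/4)·(-1)^n.
At n = 8: a_8 = -4921.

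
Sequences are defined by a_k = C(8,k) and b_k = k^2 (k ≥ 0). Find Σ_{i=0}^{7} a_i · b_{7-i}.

Write out a_i and b_{7-i} for i = 0,…,7 and sum the products.
Σ = 1·49 + 8·36 + 28·25 + 56·16 + 70·9 + 56·4 + 28·1 + 8·0 = 2815.

2815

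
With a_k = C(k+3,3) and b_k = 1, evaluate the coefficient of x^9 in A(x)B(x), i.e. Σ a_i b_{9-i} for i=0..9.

This is [x^9] in the product of the two ordinary generating functions.
Σ = 1·1 + 4·1 + 10·1 + 20·1 + 35·1 + 56·1 + 84·1 + 120·1 + 165·1 + 220·1 = 715.

715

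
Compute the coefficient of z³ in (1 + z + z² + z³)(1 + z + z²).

(1 + z + z² + z³) has coefficients 1,1,1,1 for degrees 0…3.
(1 + z + z²) has coefficients 1,1,1,0 for degrees 0…3.
[z³] = 1·0 + 1·1 + 1·1 + 1·1 = 3.

3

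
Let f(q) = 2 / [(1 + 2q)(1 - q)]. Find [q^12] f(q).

5462

Partial fractions give a closed form: a_n = (4/3)·(-2)^n + (2/3)·1^n.
At n = 12: a_12 = 5462.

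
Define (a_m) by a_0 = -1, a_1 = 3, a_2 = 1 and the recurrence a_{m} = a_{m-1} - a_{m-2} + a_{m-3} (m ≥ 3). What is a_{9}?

3

The ordinary generating function has denominator 1 - t + t^2 - t^3.
Iterating the recurrence: a_0,…,a_{9} = -1, 3, 1, -3, -1, 3, 1, -3, -1, 3.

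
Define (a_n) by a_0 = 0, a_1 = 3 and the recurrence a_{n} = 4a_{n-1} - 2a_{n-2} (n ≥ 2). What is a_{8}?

19584

The ordinary generating function has denominator 1 - 4z + 2z^2.
Iterating the recurrence: a_0,…,a_{8} = 0, 3, 12, 42, 144, 492, 1680, 5736, 19584.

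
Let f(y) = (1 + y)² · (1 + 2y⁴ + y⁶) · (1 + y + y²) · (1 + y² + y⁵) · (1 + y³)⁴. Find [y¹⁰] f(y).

143

(1 + y)² has coefficients 1,2,1 for degrees 0…2.
(1 + 2y⁴ + y⁶) has coefficients 1,0,0,0,2,0,1,0,0,0,0 for degrees 0…10.
Multiplying by (1 + y + y²) gives running coefficients 1,1,1,0,2,2,3,1,1,0,0 for degrees 0…10.
Multiplying by (1 + y² + y⁵) gives running coefficients 1,1,2,1,3,3,6,4,4,3,3 for degrees 0…10.
Finally multiplying by (1 + y³)⁴, the product of all factors after the first has coefficients 1,1,2,5,7,11,16,22,28,37,41 for degrees 0…10.
[y¹⁰] = 1·41 + 2·37 + 1·28 = 143.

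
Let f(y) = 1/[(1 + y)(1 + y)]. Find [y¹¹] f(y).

The denominator gives the recurrence a_n = −2a_(n−1) − a_(n−2) for n ≥ 2; the numerator fixes a_0 = 1, a_1 = -2.
Iterating: 1, -2, 3, -4, 5, -6, 7, -8, 9, -10, 11, -12, so a_11 = -12.

-12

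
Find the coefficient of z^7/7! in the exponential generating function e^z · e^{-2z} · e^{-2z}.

-2187

The EGF product rule gives c_7 = Σ_{k_1+k_2+k_3=7} C(7; k_1,k_2,k_3) · ∏ g_i(k_i), where e^z gives (1)^k; e^{-2z} gives (-2)^k; e^{-2z} gives (-2)^k.
g_1(k) for k = 0…7: 1, 1, 1, 1, 1, 1, 1, 1.
g_2(k) for k = 0…7: 1, -2, 4, -8, 16, -32, 64, -128.
g_3(k) for k = 0…7: 1, -2, 4, -8, 16, -32, 64, -128.
First combine the last two factors: h(k) = Σ_j C(k,j)·g_2(j)·g_3(k−j) for k = 0…7: 1, -4, 16, -64, 256, -1024, 4096, -16384.
c_7 = Σ_k C(7,k)·g_1(k)·h(7−k) = 1·1·(-16384) + 7·1·4096 + 21·1·(-1024) + 35·1·256 + 35·1·(-64) + 21·1·16 + 7·1·(-4) + 1·1·1 = −16384 + 28672 − 21504 + 8960 − 2240 + 336 − 28 + 1 = -2187.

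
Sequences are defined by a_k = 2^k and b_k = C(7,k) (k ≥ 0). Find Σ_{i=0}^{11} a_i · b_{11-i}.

This is [x^11] in the product of the two ordinary generating functions.
Σ = 1·0 + 2·0 + 4·0 + 8·0 + 16·1 + 32·7 + 64·21 + 128·35 + 256·35 + 512·21 + 1024·7 + 2048·1 = 34992.

34992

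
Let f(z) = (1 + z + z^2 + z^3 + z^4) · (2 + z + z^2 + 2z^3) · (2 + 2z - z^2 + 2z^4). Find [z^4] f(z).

24

(1 + z + z^2 + z^3 + z^4) has coefficients 1,1,1,1,1 for degrees 0…4.
(2 + z + z^2 + 2z^3) has coefficients 2,1,1,2,0 for degrees 0…4.
Finally multiplying by (2 + 2z - z^2 + 2z^4), the product of all factors after the first has coefficients 4,6,2,5,7 for degrees 0…4.
[z^4] = 1·7 + 1·5 + 1·2 + 1·6 + 1·4 = 24.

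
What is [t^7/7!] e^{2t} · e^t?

2187

The EGF product rule gives c_7 = Σ_{k_1+k_2=7} C(7; k_1,k_2) · ∏ g_i(k_i), where e^{2t} gives (2)^k; e^t gives (1)^k.
g_1(k) for k = 0…7: 1, 2, 4, 8, 16, 32, 64, 128.
g_2(k) for k = 0…7: 1, 1, 1, 1, 1, 1, 1, 1.
c_7 = Σ_k C(7,k)·g_1(k)·g_2(7−k) = 1·1·1 + 7·2·1 + 21·4·1 + 35·8·1 + 35·16·1 + 21·32·1 + 7·64·1 + 1·128·1 = 1 + 14 + 84 + 280 + 560 + 672 + 448 + 128 = 2187.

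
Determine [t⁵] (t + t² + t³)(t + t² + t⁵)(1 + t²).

(t + t² + t³) has coefficients 0,1,1,1 for degrees 0…3.
(t + t² + t⁵) has coefficients 0,1,1,0,0,1 for degrees 0…5.
Finally multiplying by (1 + t²), the product of all factors after the first has coefficients 0,1,1,1,1,1 for degrees 0…5.
[t⁵] = 1·1 + 1·1 + 1·1 = 3.

3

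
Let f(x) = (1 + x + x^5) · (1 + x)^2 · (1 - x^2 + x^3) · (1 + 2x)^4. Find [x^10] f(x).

33

(1 + x + x^5) has coefficients 1,1,0,0,0,1 for degrees 0…5.
(1 + x)^2 has coefficients 1,2,1,0,0,0,0,0,0,0,0 for degrees 0…10.
Multiplying by (1 - x^2 + x^3) gives running coefficients 1,2,0,-1,1,1,0,0,0,0,0 for degrees 0…10.
Finally multiplying by (1 + 2x)^4, the product of all factors after the first has coefficients 1,10,40,79,73,17,0,40,48,16,0 for degrees 0…10.
[x^10] = 1·0 + 1·16 + 1·17 = 33.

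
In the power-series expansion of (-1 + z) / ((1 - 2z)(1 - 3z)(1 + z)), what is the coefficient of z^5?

Partial fractions give a closed form: a_n = (2/3)·2^n + (-3/2)·3^n + (-1/6)·(-1)^n.
At n = 5: a_5 = -343.

-343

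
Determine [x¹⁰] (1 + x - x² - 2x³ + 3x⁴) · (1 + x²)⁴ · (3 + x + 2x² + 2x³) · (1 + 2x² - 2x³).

(1 + x - x² - 2x³ + 3x⁴) has coefficients 1,1,-1,-2,3 for degrees 0…4.
(1 + x²)⁴ has coefficients 1,0,4,0,6,0,4,0,1,0,0 for degrees 0…10.
Multiplying by (3 + x + 2x² + 2x³) gives running coefficients 3,1,14,6,26,14,24,16,11,9,2 for degrees 0…10.
Finally multiplying by (1 + 2x² - 2x³), the product of all factors after the first has coefficients 3,1,20,2,52,-2,64,-8,31,-7,-8 for degrees 0…10.
[x¹⁰] = 1·(-8) + 1·(-7) − 1·31 − 2·(-8) + 3·64 = 162.

162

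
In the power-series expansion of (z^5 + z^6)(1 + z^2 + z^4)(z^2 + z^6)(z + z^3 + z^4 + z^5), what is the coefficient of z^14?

(z^5 + z^6) has coefficients 0,0,0,0,0,1,1 for degrees 0…6.
(1 + z^2 + z^4) has coefficients 1,0,1,0,1,0,0,0,0,0,0,0,0,0,0 for degrees 0…14.
Multiplying by (z^2 + z^6) gives running coefficients 0,0,1,0,1,0,2,0,1,0,1,0,0,0,0 for degrees 0…14.
Finally multiplying by (z + z^3 + z^4 + z^5), the product of all factors after the first has coefficients 0,0,0,1,0,2,1,4,1,4,2,4,1,2,1 for degrees 0…14.
[z^14] = 1·4 + 1·1 = 5.

5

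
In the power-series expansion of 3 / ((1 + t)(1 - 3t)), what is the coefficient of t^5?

546

Partial fractions give a closed form: a_n = (3/4)·(-1)^n + (9/4)·3^n.
At n = 5: a_5 = 546.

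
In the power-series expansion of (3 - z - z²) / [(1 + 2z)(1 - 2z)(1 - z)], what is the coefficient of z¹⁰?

The denominator gives the recurrence a_n = a_(n−1) + 4a_(n−2) − 4a_(n−3) for n ≥ 3; the numerator fixes a_0 = 3, a_1 = 2, a_2 = 13.
Iterating: 3, 2, 13, 9, 53, 37, 213, 149, 853, 597, 3413, so a_10 = 3413.

3413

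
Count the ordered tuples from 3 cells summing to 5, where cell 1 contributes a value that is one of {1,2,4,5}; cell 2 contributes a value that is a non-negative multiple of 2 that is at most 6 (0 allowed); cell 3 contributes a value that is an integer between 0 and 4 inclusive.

7

The generating function for the choices is (t + t² + t⁴ + t⁵)·(1 + t² + t⁴ + t⁶)·(1 + t + t² + t³ + t⁴); the count is [t⁵].
(t + t² + t⁴ + t⁵) has coefficients 0,1,1,0,1,1 for degrees 0…5.
(1 + t² + t⁴ + t⁶) has coefficients 1,0,1,0,1,0 for degrees 0…5.
Finally multiplying by (1 + t + t² + t³ + t⁴), the product of all factors after the first has coefficients 1,1,2,2,3,2 for degrees 0…5.
[t⁵] = 1·3 + 1·2 + 1·1 + 1·1 = 7.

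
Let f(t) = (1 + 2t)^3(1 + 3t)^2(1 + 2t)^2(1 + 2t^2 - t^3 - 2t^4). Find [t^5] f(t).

1911

(1 + 2t)^3 has coefficients 1,6,12,8 for degrees 0…3.
(1 + 3t)^2 has coefficients 1,6,9,0,0,0 for degrees 0…5.
Multiplying by (1 + 2t)^2 gives running coefficients 1,10,37,60,36,0 for degrees 0…5.
Finally multiplying by (1 + 2t^2 - t^3 - 2t^4), the product of all factors after the first has coefficients 1,10,39,79,98,63 for degrees 0…5.
[t^5] = 1·63 + 6·98 + 12·79 + 8·39 = 1911.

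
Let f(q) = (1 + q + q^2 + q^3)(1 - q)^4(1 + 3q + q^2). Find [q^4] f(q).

-1

(1 + q + q^2 + q^3) has coefficients 1,1,1,1 for degrees 0…3.
(1 - q)^4 has coefficients 1,-4,6,-4,1 for degrees 0…4.
Finally multiplying by (1 + 3q + q^2), the product of all factors after the first has coefficients 1,-1,-5,10,-5 for degrees 0…4.
[q^4] = 1·(-5) + 1·10 + 1·(-5) + 1·(-1) = -1.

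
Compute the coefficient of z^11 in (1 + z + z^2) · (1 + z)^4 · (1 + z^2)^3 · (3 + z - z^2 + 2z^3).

94

(1 + z + z^2) has coefficients 1,1,1 for degrees 0…2.
(1 + z)^4 has coefficients 1,4,6,4,1,0,0,0,0,0,0,0 for degrees 0…11.
Multiplying by (1 + z^2)^3 gives running coefficients 1,4,9,16,22,24,22,16,9,4,1,0 for degrees 0…11.
Finally multiplying by (3 + z - z^2 + 2z^3), the product of all factors after the first has coefficients 3,13,30,55,81,96,100,90,69,49,30,15 for degrees 0…11.
[z^11] = 1·15 + 1·30 + 1·49 = 94.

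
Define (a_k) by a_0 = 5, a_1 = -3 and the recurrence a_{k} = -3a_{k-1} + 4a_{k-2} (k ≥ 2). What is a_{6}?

6557

The ordinary generating function has denominator 1 + 3x - 4x^2.
Iterating the recurrence: a_0,…,a_{6} = 5, -3, 29, -99, 413, -1635, 6557.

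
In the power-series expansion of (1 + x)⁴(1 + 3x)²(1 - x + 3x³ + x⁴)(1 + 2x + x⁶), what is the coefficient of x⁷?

781

(1 + x)⁴ has coefficients 1,4,6,4,1 for degrees 0…4.
(1 + 3x)² has coefficients 1,6,9,0,0,0,0,0 for degrees 0…7.
Multiplying by (1 - x + 3x³ + x⁴) gives running coefficients 1,5,3,-6,19,33,9,0 for degrees 0…7.
Finally multiplying by (1 + 2x + x⁶), the product of all factors after the first has coefficients 1,7,13,0,7,71,76,23 for degrees 0…7.
[x⁷] = 1·23 + 4·76 + 6·71 + 4·7 + 1·0 = 781.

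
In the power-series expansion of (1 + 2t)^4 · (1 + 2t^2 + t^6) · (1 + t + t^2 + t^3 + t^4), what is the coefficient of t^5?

(1 + 2t)^4 has coefficients 1,8,24,32,16 for degrees 0…4.
(1 + 2t^2 + t^6) has coefficients 1,0,2,0,0,0 for degrees 0…5.
Finally multiplying by (1 + t + t^2 + t^3 + t^4), the product of all factors after the first has coefficients 1,1,3,3,3,2 for degrees 0…5.
[t^5] = 1·2 + 8·3 + 24·3 + 32·3 + 16·1 = 210.

210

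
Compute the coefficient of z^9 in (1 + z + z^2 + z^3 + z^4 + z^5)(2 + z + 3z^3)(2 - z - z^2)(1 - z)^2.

-8

(1 + z + z^2 + z^3 + z^4 + z^5) has coefficients 1,1,1,1,1,1 for degrees 0…5.
(2 + z + 3z^3) has coefficients 2,1,0,3,0,0,0,0,0,0 for degrees 0…9.
Multiplying by (2 - z - z^2) gives running coefficients 4,0,-3,5,-3,-3,0,0,0,0 for degrees 0…9.
Finally multiplying by (1 - z)^2, the product of all factors after the first has coefficients 4,-8,1,11,-16,8,3,-3,0,0 for degrees 0…9.
[z^9] = 1·0 + 1·0 + 1·(-3) + 1·3 + 1·8 + 1·(-16) = -8.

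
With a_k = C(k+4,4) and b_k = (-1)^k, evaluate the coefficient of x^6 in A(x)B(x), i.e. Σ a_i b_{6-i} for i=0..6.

130

The convolution is the t^6 coefficient of A(t)B(t).
Σ = 1·1 + 5·(-1) + 15·1 + 35·(-1) + 70·1 + 126·(-1) + 210·1 = 130.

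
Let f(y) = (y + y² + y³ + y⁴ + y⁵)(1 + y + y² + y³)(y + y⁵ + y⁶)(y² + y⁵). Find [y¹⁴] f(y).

(y + y² + y³ + y⁴ + y⁵) has coefficients 0,1,1,1,1,1 for degrees 0…5.
(1 + y + y² + y³) has coefficients 1,1,1,1,0,0,0,0,0,0,0,0,0,0,0 for degrees 0…14.
Multiplying by (y + y⁵ + y⁶) gives running coefficients 0,1,1,1,1,1,2,2,2,1,0,0,0,0,0 for degrees 0…14.
Finally multiplying by (y² + y⁵), the product of all factors after the first has coefficients 0,0,0,1,1,1,2,2,3,3,3,3,2,2,1 for degrees 0…14.
[y¹⁴] = 1·2 + 1·2 + 1·3 + 1·3 + 1·3 = 13.

13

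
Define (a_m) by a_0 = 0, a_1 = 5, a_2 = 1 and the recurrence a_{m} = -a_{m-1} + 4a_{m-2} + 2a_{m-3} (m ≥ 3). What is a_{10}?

The ordinary generating function has denominator 1 + y - 4y^2 - 2y^3.
Iterating the recurrence: a_0,…,a_{10} = 0, 5, 1, 19, -5, 83, -65, 387, -481, 1899, -3049.

-3049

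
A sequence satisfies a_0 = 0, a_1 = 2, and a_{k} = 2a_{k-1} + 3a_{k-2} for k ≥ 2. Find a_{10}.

29524

The ordinary generating function has denominator 1 - 2z - 3z^2.
Iterating the recurrence: a_0,…,a_{10} = 0, 2, 4, 14, 40, 122, 364, 1094, 3280, 9842, 29524.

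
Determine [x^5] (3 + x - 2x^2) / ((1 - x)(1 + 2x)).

-42

The denominator gives the recurrence a_n = −a_(n−1) + 2a_(n−2) for n ≥ 3; the numerator fixes a_0 = 3, a_1 = -2, a_2 = 6.
Iterating: 3, -2, 6, -10, 22, -42, so a_5 = -42.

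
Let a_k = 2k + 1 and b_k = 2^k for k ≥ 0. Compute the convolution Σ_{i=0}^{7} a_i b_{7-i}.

This is [x^7] in the product of the two ordinary generating functions.
Σ = 1·128 + 3·64 + 5·32 + 7·16 + 9·8 + 11·4 + 13·2 + 15·1 = 749.

749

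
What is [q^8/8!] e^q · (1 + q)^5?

19081

The EGF product rule gives c_8 = Σ_{k_1+k_2=8} C(8; k_1,k_2) · ∏ g_i(k_i), where e^q gives (1)^k; (1+q)^5 gives the falling factorial (5)_k.
g_1(k) for k = 0…8: 1, 1, 1, 1, 1, 1, 1, 1, 1.
g_2(k) for k = 0…8: 1, 5, 20, 60, 120, 120, 0, 0, 0.
c_8 = Σ_k C(8,k)·g_1(k)·g_2(8−k) = 56·1·120 + 70·1·120 + 56·1·60 + 28·1·20 + 8·1·5 + 1·1·1 = 6720 + 8400 + 3360 + 560 + 40 + 1 = 19081.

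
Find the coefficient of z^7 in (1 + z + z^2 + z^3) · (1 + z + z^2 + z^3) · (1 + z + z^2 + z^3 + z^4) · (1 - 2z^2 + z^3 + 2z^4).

(1 + z + z^2 + z^3) has coefficients 1,1,1,1 for degrees 0…3.
(1 + z + z^2 + z^3) has coefficients 1,1,1,1,0,0,0,0 for degrees 0…7.
Multiplying by (1 + z + z^2 + z^3 + z^4) gives running coefficients 1,2,3,4,4,3,2,1 for degrees 0…7.
Finally multiplying by (1 - 2z^2 + z^3 + 2z^4), the product of all factors after the first has coefficients 1,2,1,1,2,2,4,7 for degrees 0…7.
[z^7] = 1·7 + 1·4 + 1·2 + 1·2 = 15.

15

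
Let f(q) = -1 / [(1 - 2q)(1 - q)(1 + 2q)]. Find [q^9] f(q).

-341

The denominator gives the recurrence a_n = a_(n−1) + 4a_(n−2) − 4a_(n−3) for n ≥ 3; the numerator fixes a_0 = -1, a_1 = -1, a_2 = -5.
Iterating: -1, -1, -5, -5, -21, -21, -85, -85, -341, -341, so a_9 = -341.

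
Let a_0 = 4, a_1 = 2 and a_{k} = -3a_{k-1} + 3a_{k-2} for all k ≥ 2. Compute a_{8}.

The ordinary generating function has denominator 1 + 3q - 3q^2.
Iterating the recurrence: a_0,…,a_{8} = 4, 2, 6, -12, 54, -198, 756, -2862, 10854.

10854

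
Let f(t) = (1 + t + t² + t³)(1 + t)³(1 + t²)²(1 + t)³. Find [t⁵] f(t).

(1 + t + t² + t³) has coefficients 1,1,1,1 for degrees 0…3.
(1 + t)³ has coefficients 1,3,3,1,0,0 for degrees 0…5.
Multiplying by (1 + t²)² gives running coefficients 1,3,5,7,7,5 for degrees 0…5.
Finally multiplying by (1 + t)³, the product of all factors after the first has coefficients 1,6,17,32,46,52 for degrees 0…5.
[t⁵] = 1·52 + 1·46 + 1·32 + 1·17 = 147.

147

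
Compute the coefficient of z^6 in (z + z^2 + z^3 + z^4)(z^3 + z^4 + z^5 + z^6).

3

(z + z^2 + z^3 + z^4) has coefficients 0,1,1,1,1 for degrees 0…4.
(z^3 + z^4 + z^5 + z^6) has coefficients 0,0,0,1,1,1,1 for degrees 0…6.
[z^6] = 1·1 + 1·1 + 1·1 + 1·0 = 3.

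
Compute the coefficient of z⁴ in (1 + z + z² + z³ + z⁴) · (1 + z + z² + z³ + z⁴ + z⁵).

5

(1 + z + z² + z³ + z⁴) has coefficients 1,1,1,1,1 for degrees 0…4.
(1 + z + z² + z³ + z⁴ + z⁵) has coefficients 1,1,1,1,1 for degrees 0…4.
[z⁴] = 1·1 + 1·1 + 1·1 + 1·1 + 1·1 = 5.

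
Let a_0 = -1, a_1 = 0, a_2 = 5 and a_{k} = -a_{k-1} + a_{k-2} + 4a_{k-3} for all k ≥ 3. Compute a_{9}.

The ordinary generating function has denominator 1 + x - x^2 - 4x^3.
Iterating the recurrence: a_0,…,a_{9} = -1, 0, 5, -9, 14, -3, -19, 72, -103, 99.

99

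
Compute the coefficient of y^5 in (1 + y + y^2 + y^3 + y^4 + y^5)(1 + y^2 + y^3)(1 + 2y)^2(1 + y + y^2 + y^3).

75

(1 + y + y^2 + y^3 + y^4 + y^5) has coefficients 1,1,1,1,1,1 for degrees 0…5.
(1 + y^2 + y^3) has coefficients 1,0,1,1,0,0 for degrees 0…5.
Multiplying by (1 + 2y)^2 gives running coefficients 1,4,5,5,8,4 for degrees 0…5.
Finally multiplying by (1 + y + y^2 + y^3), the product of all factors after the first has coefficients 1,5,10,15,22,22 for degrees 0…5.
[y^5] = 1·22 + 1·22 + 1·15 + 1·10 + 1·5 + 1·1 = 75.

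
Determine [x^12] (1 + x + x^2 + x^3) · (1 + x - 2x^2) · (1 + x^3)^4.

1

(1 + x + x^2 + x^3) has coefficients 1,1,1,1 for degrees 0…3.
(1 + x - 2x^2) has coefficients 1,1,-2,0,0,0,0,0,0,0,0,0,0 for degrees 0…12.
Finally multiplying by (1 + x^3)^4, the product of all factors after the first has coefficients 1,1,-2,4,4,-8,6,6,-12,4,4,-8,1 for degrees 0…12.
[x^12] = 1·1 + 1·(-8) + 1·4 + 1·4 = 1.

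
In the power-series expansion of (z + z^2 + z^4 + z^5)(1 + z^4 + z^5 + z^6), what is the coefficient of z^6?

2

(z + z^2 + z^4 + z^5) has coefficients 0,1,1,0,1,1 for degrees 0…5.
(1 + z^4 + z^5 + z^6) has coefficients 1,0,0,0,1,1,1 for degrees 0…6.
[z^6] = 1·1 + 1·1 + 1·0 + 1·0 = 2.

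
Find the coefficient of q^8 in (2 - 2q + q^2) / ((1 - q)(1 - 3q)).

The denominator gives the recurrence a_n = 4a_(n−1) − 3a_(n−2) for n ≥ 3; the numerator fixes a_0 = 2, a_1 = 6, a_2 = 19.
Iterating: 2, 6, 19, 58, 175, 526, 1579, 4738, 14215, so a_8 = 14215.

14215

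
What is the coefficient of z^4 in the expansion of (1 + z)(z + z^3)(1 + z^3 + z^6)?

(1 + z) has coefficients 1,1 for degrees 0…1.
(z + z^3) has coefficients 0,1,0,1,0 for degrees 0…4.
Finally multiplying by (1 + z^3 + z^6), the product of all factors after the first has coefficients 0,1,0,1,1 for degrees 0…4.
[z^4] = 1·1 + 1·1 = 2.

2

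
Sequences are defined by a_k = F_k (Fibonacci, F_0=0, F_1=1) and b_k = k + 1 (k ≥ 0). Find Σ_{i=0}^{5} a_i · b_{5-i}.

The convolution is the t^5 coefficient of A(t)B(t).
Σ = 0·6 + 1·5 + 1·4 + 2·3 + 3·2 + 5·1 = 26.

26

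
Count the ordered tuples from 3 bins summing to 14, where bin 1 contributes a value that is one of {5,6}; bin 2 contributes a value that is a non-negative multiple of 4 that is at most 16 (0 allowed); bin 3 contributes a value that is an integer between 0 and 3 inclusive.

2

The generating function for the choices is (x^5 + x^6)·(1 + x^4 + x^8 + x^12 + x^16)·(1 + x + x^2 + x^3); the count is [x^14].
(x^5 + x^6) has coefficients 0,0,0,0,0,1,1 for degrees 0…6.
(1 + x^4 + x^8 + x^12 + x^16) has coefficients 1,0,0,0,1,0,0,0,1,0,0,0,1,0,0 for degrees 0…14.
Finally multiplying by (1 + x + x^2 + x^3), the product of all factors after the first has coefficients 1,1,1,1,1,1,1,1,1,1,1,1,1,1,1 for degrees 0…14.
[x^14] = 1·1 + 1·1 = 2.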